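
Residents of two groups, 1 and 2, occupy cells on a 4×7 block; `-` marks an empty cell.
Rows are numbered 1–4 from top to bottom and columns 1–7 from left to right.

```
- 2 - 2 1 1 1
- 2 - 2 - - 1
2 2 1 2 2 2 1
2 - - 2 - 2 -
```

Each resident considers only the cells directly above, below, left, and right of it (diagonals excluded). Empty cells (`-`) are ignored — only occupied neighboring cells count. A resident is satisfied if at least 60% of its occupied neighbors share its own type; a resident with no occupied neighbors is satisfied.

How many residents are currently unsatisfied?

(1,2)2 1/1 satisfied
(1,4)2 1/2 not
(1,5)1 1/2 not
(1,6)1 2/2 satisfied
(1,7)1 2/2 satisfied
(2,2)2 2/2 satisfied
(2,4)2 2/2 satisfied
(2,7)1 2/2 satisfied
(3,1)2 2/2 satisfied
(3,2)2 2/3 satisfied
(3,3)1 0/2 not
(3,4)2 3/4 satisfied
(3,5)2 2/2 satisfied
(3,6)2 2/3 satisfied
(3,7)1 1/2 not
(4,1)2 1/1 satisfied
(4,4)2 1/1 satisfied
(4,6)2 1/1 satisfied
Unsatisfied: (1,4), (1,5), (3,3), (3,7) — 4 in total.

4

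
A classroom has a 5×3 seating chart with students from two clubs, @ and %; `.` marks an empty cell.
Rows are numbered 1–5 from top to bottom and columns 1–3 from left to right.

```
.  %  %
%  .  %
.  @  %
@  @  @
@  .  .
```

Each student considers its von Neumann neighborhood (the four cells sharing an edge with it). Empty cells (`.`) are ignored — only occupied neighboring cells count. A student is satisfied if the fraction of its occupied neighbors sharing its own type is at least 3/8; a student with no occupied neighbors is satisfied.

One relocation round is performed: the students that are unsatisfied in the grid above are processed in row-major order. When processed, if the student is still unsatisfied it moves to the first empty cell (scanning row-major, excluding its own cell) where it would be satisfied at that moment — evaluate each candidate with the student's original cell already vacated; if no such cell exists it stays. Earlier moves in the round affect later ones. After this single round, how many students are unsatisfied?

0

Initially unsatisfied (in order): (3,3).
  (3,3) → (1,1).
Resulting grid:
% % %
% . %
. @ .
@ @ @
@ . .
All satisfied now.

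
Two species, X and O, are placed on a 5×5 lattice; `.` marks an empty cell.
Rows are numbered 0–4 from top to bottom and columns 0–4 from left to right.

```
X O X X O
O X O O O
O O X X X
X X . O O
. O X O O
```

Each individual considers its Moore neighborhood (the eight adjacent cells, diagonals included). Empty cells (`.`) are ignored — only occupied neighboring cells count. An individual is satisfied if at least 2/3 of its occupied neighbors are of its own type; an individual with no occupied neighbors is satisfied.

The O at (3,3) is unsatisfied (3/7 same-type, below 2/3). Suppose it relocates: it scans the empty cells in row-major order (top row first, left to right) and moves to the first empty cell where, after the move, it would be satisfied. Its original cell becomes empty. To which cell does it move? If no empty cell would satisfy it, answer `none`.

Vacating (3,3). Empty cells in order:
  (3,2): 3/7 same-type → still unsatisfied.
  (4,0): 1/3 same-type → still unsatisfied.

none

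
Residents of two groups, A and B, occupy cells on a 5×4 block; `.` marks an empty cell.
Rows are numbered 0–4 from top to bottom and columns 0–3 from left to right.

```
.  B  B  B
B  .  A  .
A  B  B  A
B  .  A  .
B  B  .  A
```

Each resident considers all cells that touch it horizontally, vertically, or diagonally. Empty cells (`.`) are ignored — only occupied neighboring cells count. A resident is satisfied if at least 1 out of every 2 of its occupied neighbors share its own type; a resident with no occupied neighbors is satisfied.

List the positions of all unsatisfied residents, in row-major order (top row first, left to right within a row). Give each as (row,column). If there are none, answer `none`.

(0,1)B 2/3 ok
(0,2)B 2/3 ok
(0,3)B 1/2 ok
(1,0)B 2/3 ok
(1,2)A 1/6 unhappy
(2,0)A 0/3 unhappy
(2,1)B 3/6 ok
(2,2)B 1/4 unhappy
(2,3)A 2/3 ok
(3,0)B 3/4 ok
(3,2)A 2/5 unhappy
(4,0)B 2/2 ok
(4,1)B 2/3 ok
(4,3)A 1/1 ok

(1,2), (2,0), (2,2), (3,2)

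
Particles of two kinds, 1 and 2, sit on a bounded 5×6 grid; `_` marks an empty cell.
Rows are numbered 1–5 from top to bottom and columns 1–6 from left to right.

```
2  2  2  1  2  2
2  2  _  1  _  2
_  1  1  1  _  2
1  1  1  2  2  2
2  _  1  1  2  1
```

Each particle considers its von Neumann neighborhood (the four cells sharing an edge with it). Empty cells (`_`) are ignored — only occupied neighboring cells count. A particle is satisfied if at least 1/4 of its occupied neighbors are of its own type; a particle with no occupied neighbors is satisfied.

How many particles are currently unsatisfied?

2

(1,1)2 2/2 satisfied
(1,2)2 3/3 satisfied
(1,3)2 1/2 satisfied
(1,4)1 1/3 satisfied
(1,5)2 1/2 satisfied
(1,6)2 2/2 satisfied
(2,1)2 2/2 satisfied
(2,2)2 2/3 satisfied
(2,4)1 2/2 satisfied
(2,6)2 2/2 satisfied
(3,2)1 2/3 satisfied
(3,3)1 3/3 satisfied
(3,4)1 2/3 satisfied
(3,6)2 2/2 satisfied
(4,1)1 1/2 satisfied
(4,2)1 3/3 satisfied
(4,3)1 3/4 satisfied
(4,4)2 1/4 satisfied
(4,5)2 3/3 satisfied
(4,6)2 2/3 satisfied
(5,1)2 0/1 not
(5,3)1 2/2 satisfied
(5,4)1 1/3 satisfied
(5,5)2 1/3 satisfied
(5,6)1 0/2 not
Unsatisfied: (5,1), (5,6) — 2 in total.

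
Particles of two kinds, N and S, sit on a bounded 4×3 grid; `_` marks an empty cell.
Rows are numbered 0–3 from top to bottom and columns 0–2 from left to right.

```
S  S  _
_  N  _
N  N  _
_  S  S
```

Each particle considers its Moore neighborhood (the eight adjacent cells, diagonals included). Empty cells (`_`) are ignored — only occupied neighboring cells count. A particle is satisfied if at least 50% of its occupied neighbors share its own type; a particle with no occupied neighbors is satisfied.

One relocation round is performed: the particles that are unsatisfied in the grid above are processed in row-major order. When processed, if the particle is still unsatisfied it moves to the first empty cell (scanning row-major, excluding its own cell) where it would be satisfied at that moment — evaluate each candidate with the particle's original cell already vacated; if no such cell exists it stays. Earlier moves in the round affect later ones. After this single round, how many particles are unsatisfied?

2

Initially unsatisfied (in order): (3,1).
  (3,1) → (0,2).
Resulting grid:
S S S
_ N _
N N _
_ _ S
Unsatisfied now: (1,1), (3,2).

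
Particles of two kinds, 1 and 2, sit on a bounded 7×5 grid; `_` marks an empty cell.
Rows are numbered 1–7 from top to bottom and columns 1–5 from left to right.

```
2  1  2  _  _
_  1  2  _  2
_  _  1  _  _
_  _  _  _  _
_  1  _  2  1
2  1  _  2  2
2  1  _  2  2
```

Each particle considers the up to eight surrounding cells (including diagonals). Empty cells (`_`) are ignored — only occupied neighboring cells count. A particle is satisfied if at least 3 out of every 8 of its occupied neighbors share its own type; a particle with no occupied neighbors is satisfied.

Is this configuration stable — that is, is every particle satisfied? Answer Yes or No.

(1,1)2 0/2 ✗
(1,2)1 1/4 ✗
(1,3)2 1/3 ✗
(2,2)1 2/5 ✓
(2,3)2 1/4 ✗
(2,5)2 0/0 ✓
(3,3)1 1/2 ✓
(5,2)1 1/2 ✓
(5,4)2 2/3 ✓
(5,5)1 0/3 ✗
(6,1)2 1/4 ✗
(6,2)1 2/4 ✓
(6,4)2 4/5 ✓
(6,5)2 4/5 ✓
(7,1)2 1/3 ✗
(7,2)1 1/3 ✗
(7,4)2 3/3 ✓
(7,5)2 3/3 ✓
For instance (1,1) has only 0/2 same-type neighbors, below 3/8.

No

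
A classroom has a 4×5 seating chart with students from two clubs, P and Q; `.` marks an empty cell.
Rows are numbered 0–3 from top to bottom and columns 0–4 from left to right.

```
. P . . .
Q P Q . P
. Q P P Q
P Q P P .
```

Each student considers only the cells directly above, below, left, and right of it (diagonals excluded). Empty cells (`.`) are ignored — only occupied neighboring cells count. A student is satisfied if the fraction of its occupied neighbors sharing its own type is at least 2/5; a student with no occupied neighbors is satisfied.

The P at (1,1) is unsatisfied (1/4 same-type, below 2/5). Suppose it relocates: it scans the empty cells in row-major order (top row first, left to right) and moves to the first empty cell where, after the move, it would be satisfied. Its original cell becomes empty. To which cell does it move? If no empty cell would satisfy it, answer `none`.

(0,0)

Vacating (1,1). Empty cells in order:
  (0,0): 1/2 same-type → satisfied — stop here.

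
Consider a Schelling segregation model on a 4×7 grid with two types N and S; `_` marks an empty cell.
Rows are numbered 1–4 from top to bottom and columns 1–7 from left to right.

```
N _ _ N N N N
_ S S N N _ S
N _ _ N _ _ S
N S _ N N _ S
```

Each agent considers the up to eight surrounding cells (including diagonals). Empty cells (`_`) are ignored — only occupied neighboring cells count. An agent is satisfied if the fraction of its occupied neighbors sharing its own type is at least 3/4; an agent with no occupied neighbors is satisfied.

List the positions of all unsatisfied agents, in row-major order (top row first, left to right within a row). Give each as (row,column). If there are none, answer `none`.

(1,1)N 0/1 ✗
(1,4)N 3/4 ✓
(1,5)N 4/4 ✓
(1,6)N 3/4 ✓
(1,7)N 1/2 ✗
(2,2)S 1/3 ✗
(2,3)S 1/4 ✗
(2,4)N 4/5 ✓
(2,5)N 5/5 ✓
(2,7)S 1/3 ✗
(3,1)N 1/3 ✗
(3,4)N 4/5 ✓
(3,7)S 2/2 ✓
(4,1)N 1/2 ✗
(4,2)S 0/2 ✗
(4,4)N 2/2 ✓
(4,5)N 2/2 ✓
(4,7)S 1/1 ✓

(1,1), (1,7), (2,2), (2,3), (2,7), (3,1), (4,1), (4,2)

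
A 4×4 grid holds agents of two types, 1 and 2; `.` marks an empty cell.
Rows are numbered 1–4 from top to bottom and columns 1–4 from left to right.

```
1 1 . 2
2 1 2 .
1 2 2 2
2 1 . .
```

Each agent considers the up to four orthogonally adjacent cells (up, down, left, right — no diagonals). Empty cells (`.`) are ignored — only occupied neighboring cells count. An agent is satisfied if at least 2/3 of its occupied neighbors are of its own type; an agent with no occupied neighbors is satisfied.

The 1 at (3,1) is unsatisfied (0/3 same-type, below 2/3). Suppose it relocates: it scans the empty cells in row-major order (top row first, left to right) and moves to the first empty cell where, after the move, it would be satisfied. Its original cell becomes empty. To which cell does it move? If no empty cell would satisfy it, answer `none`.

Vacating (3,1). Empty cells in order:
  (1,3): 1/3 same-type → still unsatisfied.
  (2,4): 0/3 same-type → still unsatisfied.
  (4,3): 1/2 same-type → still unsatisfied.
  (4,4): 0/1 same-type → still unsatisfied.

none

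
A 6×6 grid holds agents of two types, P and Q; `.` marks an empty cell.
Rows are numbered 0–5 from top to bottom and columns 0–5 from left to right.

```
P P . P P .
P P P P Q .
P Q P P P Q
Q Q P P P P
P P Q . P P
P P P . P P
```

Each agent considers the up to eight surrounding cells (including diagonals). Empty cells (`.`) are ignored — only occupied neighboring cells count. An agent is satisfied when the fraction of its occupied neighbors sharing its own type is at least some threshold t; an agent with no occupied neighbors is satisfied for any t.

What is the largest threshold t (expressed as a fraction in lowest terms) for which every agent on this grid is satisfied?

1/6

Row 0: (0,0)P 3/3 · (0,1)P 4/4 · (0,3)P 3/4 · (0,4)P 2/3
Row 1: (1,0)P 4/5 · (1,1)P 6/7 · (1,2)P 6/7 · (1,3)P 6/7 · (1,4)Q 1/6
Row 2: (2,0)P 2/5 · (2,1)Q 2/8 · (2,2)P 6/8 · (2,3)P 7/8 · (2,4)P 5/7 · (2,5)Q 1/4
Row 3: (3,0)Q 2/5 · (3,1)Q 3/8 · (3,2)P 4/7 · (3,3)P 6/7 · (3,4)P 6/7 · (3,5)P 4/5
Row 4: (4,0)P 3/5 · (4,1)P 5/8 · (4,2)Q 1/6 · (4,4)P 6/6 · (4,5)P 5/5
Row 5: (5,0)P 3/3 · (5,1)P 4/5 · (5,2)P 2/3 · (5,4)P 3/3 · (5,5)P 3/3
The smallest same-type fraction is 1/6 at (1,4), which reduces to 1/6. Any threshold above that leaves this agent unsatisfied.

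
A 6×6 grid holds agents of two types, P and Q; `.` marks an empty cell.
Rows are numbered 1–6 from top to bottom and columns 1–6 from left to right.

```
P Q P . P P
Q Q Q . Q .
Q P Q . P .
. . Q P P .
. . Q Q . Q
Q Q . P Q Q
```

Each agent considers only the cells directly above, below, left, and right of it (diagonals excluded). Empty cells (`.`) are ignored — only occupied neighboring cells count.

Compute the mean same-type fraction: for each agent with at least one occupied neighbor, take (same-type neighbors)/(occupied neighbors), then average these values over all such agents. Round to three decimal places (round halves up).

Row 1: (1,1)P 0/2 · (1,2)Q 1/3 · (1,3)P 0/2 · (1,5)P 1/2 · (1,6)P 1/1
Row 2: (2,1)Q 2/3 · (2,2)Q 3/4 · (2,3)Q 2/3 · (2,5)Q 0/2
Row 3: (3,1)Q 1/2 · (3,2)P 0/3 · (3,3)Q 2/3 · (3,5)P 1/2
Row 4: (4,3)Q 2/3 · (4,4)P 1/3 · (4,5)P 2/2
Row 5: (5,3)Q 2/2 · (5,4)Q 1/3 · (5,6)Q 1/1
Row 6: (6,1)Q 1/1 · (6,2)Q 1/1 · (6,4)P 0/2 · (6,5)Q 1/2 · (6,6)Q 2/2
Sum over 24 agents: 0/2 + 1/3 + 0/2 + 1/2 + 1/1 + 2/3 + 3/4 + 2/3 + 0/2 + 1/2 + 0/3 + 2/3 + 1/2 + 2/3 + 1/3 + 2/2 + 2/2 + 1/3 + 1/1 + 1/1 + 1/1 + 0/2 + 1/2 + 2/2 = 161/12; mean = 161/12 ÷ 24 = 161/288 = 0.559027… → 0.559.

0.559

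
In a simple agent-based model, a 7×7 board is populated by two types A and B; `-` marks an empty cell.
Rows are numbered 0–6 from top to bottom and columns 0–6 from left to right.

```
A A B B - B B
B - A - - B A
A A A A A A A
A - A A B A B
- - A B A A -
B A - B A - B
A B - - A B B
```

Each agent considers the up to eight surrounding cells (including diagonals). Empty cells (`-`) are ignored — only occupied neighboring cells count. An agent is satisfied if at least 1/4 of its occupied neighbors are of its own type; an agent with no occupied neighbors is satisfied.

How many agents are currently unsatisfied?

4

Row 0: (0,0)A 1/2 ok · (0,1)A 2/4 ok · (0,2)B 1/3 ok · (0,3)B 1/2 ok · (0,5)B 2/3 ok · (0,6)B 2/3 ok
Row 1: (1,0)B 0/4 unhappy · (1,2)A 4/6 ok · (1,5)B 2/6 ok · (1,6)A 2/5 ok
Row 2: (2,0)A 2/3 ok · (2,1)A 5/6 ok · (2,2)A 5/5 ok · (2,3)A 5/6 ok · (2,4)A 4/6 ok · (2,5)A 4/7 ok · (2,6)A 3/5 ok
Row 3: (3,0)A 2/2 ok · (3,2)A 5/6 ok · (3,3)A 6/8 ok · (3,4)B 1/8 unhappy · (3,5)A 5/7 ok · (3,6)B 0/4 unhappy
Row 4: (4,2)A 3/5 ok · (4,3)B 2/7 ok · (4,4)A 4/7 ok · (4,5)A 3/6 ok
Row 5: (5,0)B 1/3 ok · (5,1)A 2/4 ok · (5,3)B 1/5 unhappy · (5,4)A 3/6 ok · (5,6)B 2/3 ok
Row 6: (6,0)A 1/3 ok · (6,1)B 1/3 ok · (6,4)A 1/3 ok · (6,5)B 2/4 ok · (6,6)B 2/2 ok
Unsatisfied: (1,0), (3,4), (3,6), (5,3) — 4 in total.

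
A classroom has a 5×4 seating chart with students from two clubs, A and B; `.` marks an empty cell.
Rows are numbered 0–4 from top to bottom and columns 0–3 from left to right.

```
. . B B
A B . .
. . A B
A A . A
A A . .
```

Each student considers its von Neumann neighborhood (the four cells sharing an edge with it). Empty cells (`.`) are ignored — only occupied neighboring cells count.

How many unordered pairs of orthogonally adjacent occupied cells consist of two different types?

3

Scan each occupied cell's neighbors to the right and below so each pair is counted once.
Row 0: B(0,2)–B(0,3)=  → 0/1 unlike.
Row 1: A(1,0)–B(1,1)≠  → 1/1 unlike.
Row 2: A(2,2)–B(2,3)≠ B(2,3)–A(3,3)≠  → 2/2 unlike.
Row 3: A(3,0)–A(3,1)= A(3,0)–A(4,0)= A(3,1)–A(4,1)=  → 0/3 unlike.
Row 4: A(4,0)–A(4,1)=  → 0/1 unlike.
Total adjacent occupied pairs: 8; unlike-type pairs: 3.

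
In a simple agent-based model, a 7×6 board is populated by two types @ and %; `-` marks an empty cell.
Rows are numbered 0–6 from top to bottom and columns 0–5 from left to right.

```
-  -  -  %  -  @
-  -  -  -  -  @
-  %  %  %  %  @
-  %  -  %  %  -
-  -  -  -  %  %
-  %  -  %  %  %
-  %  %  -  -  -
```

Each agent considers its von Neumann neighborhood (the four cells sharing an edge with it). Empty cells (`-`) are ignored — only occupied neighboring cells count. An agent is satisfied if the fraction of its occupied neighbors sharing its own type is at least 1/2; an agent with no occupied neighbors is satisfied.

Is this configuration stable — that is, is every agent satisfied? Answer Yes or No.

(0,3)% 0/0 satisfied
(0,5)@ 1/1 satisfied
(1,5)@ 2/2 satisfied
(2,1)% 2/2 satisfied
(2,2)% 2/2 satisfied
(2,3)% 3/3 satisfied
(2,4)% 2/3 satisfied
(2,5)@ 1/2 satisfied
(3,1)% 1/1 satisfied
(3,3)% 2/2 satisfied
(3,4)% 3/3 satisfied
(4,4)% 3/3 satisfied
(4,5)% 2/2 satisfied
(5,1)% 1/1 satisfied
(5,3)% 1/1 satisfied
(5,4)% 3/3 satisfied
(5,5)% 2/2 satisfied
(6,1)% 2/2 satisfied
(6,2)% 1/1 satisfied
All meet the threshold, so the configuration is stable.

Yes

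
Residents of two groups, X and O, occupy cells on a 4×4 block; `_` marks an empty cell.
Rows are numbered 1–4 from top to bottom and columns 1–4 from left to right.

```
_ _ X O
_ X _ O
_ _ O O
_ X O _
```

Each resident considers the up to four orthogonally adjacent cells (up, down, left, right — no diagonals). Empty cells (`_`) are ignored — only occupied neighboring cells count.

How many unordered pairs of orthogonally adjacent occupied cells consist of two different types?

Scan each occupied cell's neighbors to the right and below so each pair is counted once.
Row 1: X(1,3)–O(1,4)≠ O(1,4)–O(2,4)=  → 1/2 unlike.
Row 2: O(2,4)–O(3,4)=  → 0/1 unlike.
Row 3: O(3,3)–O(3,4)= O(3,3)–O(4,3)=  → 0/2 unlike.
Row 4: X(4,2)–O(4,3)≠  → 1/1 unlike.
Total adjacent occupied pairs: 6; unlike-type pairs: 2.

2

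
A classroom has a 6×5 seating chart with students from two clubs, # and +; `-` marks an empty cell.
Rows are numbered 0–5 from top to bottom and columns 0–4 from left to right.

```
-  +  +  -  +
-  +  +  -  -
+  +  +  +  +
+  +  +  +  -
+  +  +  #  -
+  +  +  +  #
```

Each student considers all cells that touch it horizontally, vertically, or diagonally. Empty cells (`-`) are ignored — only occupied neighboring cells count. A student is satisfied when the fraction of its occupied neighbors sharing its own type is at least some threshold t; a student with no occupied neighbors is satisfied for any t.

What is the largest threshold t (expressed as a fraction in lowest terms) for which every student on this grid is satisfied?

(0,1)+ 3/3
(0,2)+ 3/3
(0,4)+ — no occupied neighbors
(1,1)+ 6/6
(1,2)+ 6/6
(2,0)+ 4/4
(2,1)+ 7/7
(2,2)+ 7/7
(2,3)+ 5/5
(2,4)+ 2/2
(3,0)+ 5/5
(3,1)+ 8/8
(3,2)+ 7/8
(3,3)+ 5/6
(4,0)+ 5/5
(4,1)+ 8/8
(4,2)+ 7/8
(4,3)# 1/6
(5,0)+ 3/3
(5,1)+ 5/5
(5,2)+ 4/5
(5,3)+ 2/4
(5,4)# 1/2
The smallest same-type fraction is 1/6 at (4,3), which reduces to 1/6. Any threshold above that leaves this student unsatisfied.

1/6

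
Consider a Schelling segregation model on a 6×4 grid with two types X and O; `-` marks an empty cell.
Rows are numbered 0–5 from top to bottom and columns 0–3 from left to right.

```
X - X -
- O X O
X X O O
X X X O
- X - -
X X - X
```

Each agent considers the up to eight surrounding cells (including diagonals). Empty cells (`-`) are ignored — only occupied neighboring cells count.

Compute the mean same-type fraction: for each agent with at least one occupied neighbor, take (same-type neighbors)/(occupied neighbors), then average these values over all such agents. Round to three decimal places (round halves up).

0.619

(0,0)X 0/1
(0,2)X 1/3
(1,1)O 1/6
(1,2)X 2/6
(1,3)O 2/4
(2,0)X 3/4
(2,1)X 5/7
(2,2)O 4/8
(2,3)O 3/5
(3,0)X 4/4
(3,1)X 5/6
(3,2)X 3/6
(3,3)O 2/3
(4,1)X 5/5
(5,0)X 2/2
(5,1)X 2/2
(5,3)X — no occupied neighbors
Sum over 16 agents: 0/1 + 1/3 + 1/6 + 2/6 + 2/4 + 3/4 + 5/7 + 4/8 + 3/5 + 4/4 + 5/6 + 3/6 + 2/3 + 5/5 + 2/2 + 2/2 = 4157/420; mean = 4157/420 ÷ 16 = 4157/6720 = 0.618601… → 0.619.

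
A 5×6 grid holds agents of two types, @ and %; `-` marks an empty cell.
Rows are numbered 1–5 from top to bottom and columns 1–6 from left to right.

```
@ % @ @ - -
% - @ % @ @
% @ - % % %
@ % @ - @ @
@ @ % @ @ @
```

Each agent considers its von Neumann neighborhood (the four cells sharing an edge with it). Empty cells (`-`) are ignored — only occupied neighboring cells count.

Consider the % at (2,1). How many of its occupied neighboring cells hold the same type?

Occupied neighbors of (2,1): (1,1)=@, (3,1)=%.
Same type (%): 1 of 2.

1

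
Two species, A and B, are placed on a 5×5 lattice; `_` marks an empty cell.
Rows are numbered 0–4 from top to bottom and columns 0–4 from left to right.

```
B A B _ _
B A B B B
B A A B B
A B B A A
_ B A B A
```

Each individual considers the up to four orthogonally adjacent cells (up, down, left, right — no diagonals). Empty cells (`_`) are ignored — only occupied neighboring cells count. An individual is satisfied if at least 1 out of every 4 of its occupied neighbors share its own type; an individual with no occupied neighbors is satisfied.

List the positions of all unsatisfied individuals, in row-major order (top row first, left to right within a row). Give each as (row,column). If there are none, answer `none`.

(0,0)B 1/2 satisfied
(0,1)A 1/3 satisfied
(0,2)B 1/2 satisfied
(1,0)B 2/3 satisfied
(1,1)A 2/4 satisfied
(1,2)B 2/4 satisfied
(1,3)B 3/3 satisfied
(1,4)B 2/2 satisfied
(2,0)B 1/3 satisfied
(2,1)A 2/4 satisfied
(2,2)A 1/4 satisfied
(2,3)B 2/4 satisfied
(2,4)B 2/3 satisfied
(3,0)A 0/2 not
(3,1)B 2/4 satisfied
(3,2)B 1/4 satisfied
(3,3)A 1/4 satisfied
(3,4)A 2/3 satisfied
(4,1)B 1/2 satisfied
(4,2)A 0/3 not
(4,3)B 0/3 not
(4,4)A 1/2 satisfied

(3,0), (4,2), (4,3)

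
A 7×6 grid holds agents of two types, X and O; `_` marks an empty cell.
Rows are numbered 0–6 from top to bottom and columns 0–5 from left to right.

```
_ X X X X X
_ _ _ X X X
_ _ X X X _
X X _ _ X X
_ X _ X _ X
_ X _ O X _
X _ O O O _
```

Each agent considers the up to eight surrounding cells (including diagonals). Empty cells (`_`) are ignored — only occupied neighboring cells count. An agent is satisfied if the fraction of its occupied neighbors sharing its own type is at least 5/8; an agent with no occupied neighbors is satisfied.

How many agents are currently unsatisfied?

Row 0: (0,1)X 1/1 ✓ · (0,2)X 3/3 ✓ · (0,3)X 4/4 ✓ · (0,4)X 5/5 ✓ · (0,5)X 3/3 ✓
Row 1: (1,3)X 7/7 ✓ · (1,4)X 7/7 ✓ · (1,5)X 4/4 ✓
Row 2: (2,2)X 3/3 ✓ · (2,3)X 5/5 ✓ · (2,4)X 6/6 ✓
Row 3: (3,0)X 2/2 ✓ · (3,1)X 3/3 ✓ · (3,4)X 5/5 ✓ · (3,5)X 3/3 ✓
Row 4: (4,1)X 3/3 ✓ · (4,3)X 2/3 ✓ · (4,5)X 3/3 ✓
Row 5: (5,1)X 2/3 ✓ · (5,3)O 3/5 ✗ · (5,4)X 2/5 ✗
Row 6: (6,0)X 1/1 ✓ · (6,2)O 2/3 ✓ · (6,3)O 3/4 ✓ · (6,4)O 2/3 ✓
Unsatisfied: (5,3), (5,4) — 2 in total.

2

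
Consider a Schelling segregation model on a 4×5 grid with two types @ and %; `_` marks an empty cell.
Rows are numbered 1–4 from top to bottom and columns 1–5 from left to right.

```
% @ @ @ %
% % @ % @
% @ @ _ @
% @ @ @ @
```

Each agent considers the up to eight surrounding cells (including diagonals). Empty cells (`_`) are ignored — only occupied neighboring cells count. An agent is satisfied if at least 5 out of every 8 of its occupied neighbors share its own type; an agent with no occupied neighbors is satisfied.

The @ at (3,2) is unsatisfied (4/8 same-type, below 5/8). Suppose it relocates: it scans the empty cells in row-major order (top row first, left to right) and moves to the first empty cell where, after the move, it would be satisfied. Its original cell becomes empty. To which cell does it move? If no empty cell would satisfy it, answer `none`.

Vacating (3,2). Empty cells in order:
  (3,4): 7/8 same-type → satisfied — stop here.

(3,4)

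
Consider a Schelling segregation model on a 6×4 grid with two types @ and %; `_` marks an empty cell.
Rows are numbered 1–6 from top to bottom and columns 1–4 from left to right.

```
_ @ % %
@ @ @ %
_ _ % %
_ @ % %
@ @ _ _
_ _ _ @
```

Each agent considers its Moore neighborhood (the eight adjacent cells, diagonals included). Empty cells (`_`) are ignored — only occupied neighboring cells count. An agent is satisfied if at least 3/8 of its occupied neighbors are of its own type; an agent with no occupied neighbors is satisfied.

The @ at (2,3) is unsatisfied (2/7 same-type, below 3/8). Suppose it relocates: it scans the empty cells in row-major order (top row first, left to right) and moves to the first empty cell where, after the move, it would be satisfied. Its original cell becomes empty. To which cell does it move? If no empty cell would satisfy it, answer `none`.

Vacating (2,3). Empty cells in order:
  (1,1): 3/3 same-type → satisfied — stop here.

(1,1)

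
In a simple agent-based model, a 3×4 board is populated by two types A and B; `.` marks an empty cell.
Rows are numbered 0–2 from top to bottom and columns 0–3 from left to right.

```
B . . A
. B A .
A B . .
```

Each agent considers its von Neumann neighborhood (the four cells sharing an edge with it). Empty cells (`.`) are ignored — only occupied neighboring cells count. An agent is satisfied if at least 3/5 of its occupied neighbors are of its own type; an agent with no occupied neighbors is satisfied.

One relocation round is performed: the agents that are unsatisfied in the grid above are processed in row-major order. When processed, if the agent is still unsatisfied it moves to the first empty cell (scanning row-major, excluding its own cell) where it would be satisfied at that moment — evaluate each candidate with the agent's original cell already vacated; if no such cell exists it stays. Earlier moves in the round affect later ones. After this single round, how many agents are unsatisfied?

Initially unsatisfied (in order): (1,1), (1,2), (2,0), (2,1).
  (1,1) → (0,1).
  (1,2): now satisfied by earlier moves; stays.
  (2,0) → (0,2).
  (2,1): now satisfied by earlier moves; stays.
Resulting grid:
B B A A
. . A .
. B . .
Unsatisfied now: (0,1).

1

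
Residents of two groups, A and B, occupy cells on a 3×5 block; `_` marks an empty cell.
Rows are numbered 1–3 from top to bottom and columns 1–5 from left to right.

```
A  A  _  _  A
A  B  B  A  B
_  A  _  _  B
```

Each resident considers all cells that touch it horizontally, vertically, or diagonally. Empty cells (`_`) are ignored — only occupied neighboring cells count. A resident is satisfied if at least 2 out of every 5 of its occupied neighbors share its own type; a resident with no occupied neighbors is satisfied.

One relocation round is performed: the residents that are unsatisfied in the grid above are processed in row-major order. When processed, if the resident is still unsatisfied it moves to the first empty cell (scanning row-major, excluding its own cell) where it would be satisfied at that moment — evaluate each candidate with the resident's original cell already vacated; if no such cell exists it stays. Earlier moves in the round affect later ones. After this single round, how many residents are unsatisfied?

2

Initially unsatisfied (in order): (2,2), (2,3), (2,4), (2,5), (3,2).
  (2,2) → (1,4).
  (2,3) → (3,4).
  (2,4) → (1,3).
  (2,5): now satisfied by earlier moves; stays.
  (3,2): now satisfied by earlier moves; stays.
Resulting grid:
A A A B A
A _ _ _ B
_ A _ B B
Unsatisfied now: (1,4), (1,5).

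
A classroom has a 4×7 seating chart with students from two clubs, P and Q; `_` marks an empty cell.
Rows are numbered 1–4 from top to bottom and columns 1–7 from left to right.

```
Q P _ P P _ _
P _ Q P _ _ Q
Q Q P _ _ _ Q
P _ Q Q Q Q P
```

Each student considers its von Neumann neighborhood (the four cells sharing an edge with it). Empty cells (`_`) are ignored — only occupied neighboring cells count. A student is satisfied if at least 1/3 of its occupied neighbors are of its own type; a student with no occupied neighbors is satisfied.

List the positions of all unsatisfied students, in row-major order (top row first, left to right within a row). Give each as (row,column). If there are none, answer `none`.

(1,1)Q 0/2 ✗
(1,2)P 0/1 ✗
(1,4)P 2/2 ✓
(1,5)P 1/1 ✓
(2,1)P 0/2 ✗
(2,3)Q 0/2 ✗
(2,4)P 1/2 ✓
(2,7)Q 1/1 ✓
(3,1)Q 1/3 ✓
(3,2)Q 1/2 ✓
(3,3)P 0/3 ✗
(3,7)Q 1/2 ✓
(4,1)P 0/1 ✗
(4,3)Q 1/2 ✓
(4,4)Q 2/2 ✓
(4,5)Q 2/2 ✓
(4,6)Q 1/2 ✓
(4,7)P 0/2 ✗

(1,1), (1,2), (2,1), (2,3), (3,3), (4,1), (4,7)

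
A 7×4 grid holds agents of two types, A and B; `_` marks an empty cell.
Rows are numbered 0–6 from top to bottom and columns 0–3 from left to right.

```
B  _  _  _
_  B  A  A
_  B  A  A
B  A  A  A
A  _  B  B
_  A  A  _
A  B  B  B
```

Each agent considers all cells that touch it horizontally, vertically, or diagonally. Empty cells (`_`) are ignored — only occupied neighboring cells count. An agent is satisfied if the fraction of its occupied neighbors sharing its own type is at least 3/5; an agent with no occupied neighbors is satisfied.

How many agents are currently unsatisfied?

13

(0,0)B 1/1 ok
(1,1)B 2/4 unhappy
(1,2)A 3/5 ok
(1,3)A 3/3 ok
(2,1)B 2/6 unhappy
(2,2)A 6/8 ok
(2,3)A 5/5 ok
(3,0)B 1/3 unhappy
(3,1)A 3/6 unhappy
(3,2)A 4/7 unhappy
(3,3)A 3/5 ok
(4,0)A 2/3 ok
(4,2)B 1/6 unhappy
(4,3)B 1/4 unhappy
(5,1)A 3/6 unhappy
(5,2)A 1/6 unhappy
(6,0)A 1/2 unhappy
(6,1)B 1/4 unhappy
(6,2)B 2/4 unhappy
(6,3)B 1/2 unhappy
Unsatisfied: (1,1), (2,1), (3,0), (3,1), (3,2), (4,2), (4,3), (5,1), (5,2), (6,0), (6,1), (6,2), (6,3) — 13 in total.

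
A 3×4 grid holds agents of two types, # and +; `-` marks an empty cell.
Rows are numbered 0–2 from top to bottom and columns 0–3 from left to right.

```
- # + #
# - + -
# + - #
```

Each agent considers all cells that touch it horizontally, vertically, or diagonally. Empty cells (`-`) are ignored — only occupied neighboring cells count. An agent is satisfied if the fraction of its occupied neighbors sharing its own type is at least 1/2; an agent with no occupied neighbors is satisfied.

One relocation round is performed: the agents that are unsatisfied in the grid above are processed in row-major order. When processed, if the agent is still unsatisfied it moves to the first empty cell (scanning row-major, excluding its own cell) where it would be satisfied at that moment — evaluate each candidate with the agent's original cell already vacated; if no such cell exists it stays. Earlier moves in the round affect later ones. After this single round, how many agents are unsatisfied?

0

Initially unsatisfied (in order): (0,1), (0,2), (0,3), (1,2), (2,1), (2,3).
  (0,1) → (0,0).
  (0,2): now satisfied by earlier moves; stays.
  (0,3) → (0,1).
  (1,2): now satisfied by earlier moves; stays.
  (2,1) → (0,3).
  (2,3) → (1,1).
Resulting grid:
# # + +
# # + -
# - - -
All satisfied now.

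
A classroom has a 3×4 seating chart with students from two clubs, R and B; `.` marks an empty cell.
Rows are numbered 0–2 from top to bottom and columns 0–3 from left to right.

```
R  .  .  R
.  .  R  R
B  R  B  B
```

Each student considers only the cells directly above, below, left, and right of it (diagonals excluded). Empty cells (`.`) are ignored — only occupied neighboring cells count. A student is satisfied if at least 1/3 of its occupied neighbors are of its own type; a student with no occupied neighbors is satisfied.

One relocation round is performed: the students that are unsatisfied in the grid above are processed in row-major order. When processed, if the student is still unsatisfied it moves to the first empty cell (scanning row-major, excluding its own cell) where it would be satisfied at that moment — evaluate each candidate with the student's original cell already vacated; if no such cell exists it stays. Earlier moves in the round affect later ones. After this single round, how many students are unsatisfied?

Initially unsatisfied (in order): (2,0), (2,1).
  (2,0): no empty cell satisfies it; stays.
  (2,1) → (0,1).
Resulting grid:
R R . R
. . R R
B . B B
All satisfied now.

0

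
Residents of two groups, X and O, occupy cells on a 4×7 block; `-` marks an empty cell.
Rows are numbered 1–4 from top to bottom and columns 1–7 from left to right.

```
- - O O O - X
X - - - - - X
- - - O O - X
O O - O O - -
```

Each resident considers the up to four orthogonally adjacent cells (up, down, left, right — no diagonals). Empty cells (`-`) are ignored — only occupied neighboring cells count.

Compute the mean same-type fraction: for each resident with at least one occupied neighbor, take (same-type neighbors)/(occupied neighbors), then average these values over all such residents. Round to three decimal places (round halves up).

(1,3)O 1/1
(1,4)O 2/2
(1,5)O 1/1
(1,7)X 1/1
(2,1)X — no occupied neighbors
(2,7)X 2/2
(3,4)O 2/2
(3,5)O 2/2
(3,7)X 1/1
(4,1)O 1/1
(4,2)O 1/1
(4,4)O 2/2
(4,5)O 2/2
Sum over 12 residents: 1/1 + 2/2 + 1/1 + 1/1 + 2/2 + 2/2 + 2/2 + 1/1 + 1/1 + 1/1 + 2/2 + 2/2 = 12; mean = 12 ÷ 12 = 1 = 1.0 → 1.000.

1.000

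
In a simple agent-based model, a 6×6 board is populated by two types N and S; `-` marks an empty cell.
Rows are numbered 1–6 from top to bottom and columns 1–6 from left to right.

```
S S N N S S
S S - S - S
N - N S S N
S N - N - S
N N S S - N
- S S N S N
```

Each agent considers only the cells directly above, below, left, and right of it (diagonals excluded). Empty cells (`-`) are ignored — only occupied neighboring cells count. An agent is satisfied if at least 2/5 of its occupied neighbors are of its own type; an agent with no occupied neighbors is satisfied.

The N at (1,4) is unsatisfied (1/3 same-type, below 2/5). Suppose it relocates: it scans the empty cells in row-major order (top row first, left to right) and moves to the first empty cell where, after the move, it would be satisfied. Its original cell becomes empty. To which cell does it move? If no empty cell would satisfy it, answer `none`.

Vacating (1,4). Empty cells in order:
  (2,3): 2/4 same-type → satisfied — stop here.

(2,3)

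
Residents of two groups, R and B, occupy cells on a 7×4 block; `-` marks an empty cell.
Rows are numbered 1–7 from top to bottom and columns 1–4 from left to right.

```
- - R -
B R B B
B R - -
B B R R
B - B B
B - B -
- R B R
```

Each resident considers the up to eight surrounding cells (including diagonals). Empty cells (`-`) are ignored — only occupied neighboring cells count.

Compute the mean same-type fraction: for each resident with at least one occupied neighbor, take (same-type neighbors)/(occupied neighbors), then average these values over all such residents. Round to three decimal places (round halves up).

0.441

(1,3)R 1/3
(2,1)B 1/3
(2,2)R 2/5
(2,3)B 1/4
(2,4)B 1/2
(3,1)B 3/5
(3,2)R 2/7
(4,1)B 3/4
(4,2)B 4/6
(4,3)R 2/5
(4,4)R 1/3
(5,1)B 3/3
(5,3)B 3/5
(5,4)B 2/4
(6,1)B 1/2
(6,3)B 3/5
(7,2)R 0/3
(7,3)B 1/3
(7,4)R 0/2
Sum over 19 residents: 1/3 + 1/3 + 2/5 + 1/4 + 1/2 + 3/5 + 2/7 + 3/4 + 4/6 + 2/5 + 1/3 + 3/3 + 3/5 + 2/4 + 1/2 + 3/5 + 0/3 + 1/3 + 0/2 = 587/70; mean = 587/70 ÷ 19 = 587/1330 = 0.441353… → 0.441.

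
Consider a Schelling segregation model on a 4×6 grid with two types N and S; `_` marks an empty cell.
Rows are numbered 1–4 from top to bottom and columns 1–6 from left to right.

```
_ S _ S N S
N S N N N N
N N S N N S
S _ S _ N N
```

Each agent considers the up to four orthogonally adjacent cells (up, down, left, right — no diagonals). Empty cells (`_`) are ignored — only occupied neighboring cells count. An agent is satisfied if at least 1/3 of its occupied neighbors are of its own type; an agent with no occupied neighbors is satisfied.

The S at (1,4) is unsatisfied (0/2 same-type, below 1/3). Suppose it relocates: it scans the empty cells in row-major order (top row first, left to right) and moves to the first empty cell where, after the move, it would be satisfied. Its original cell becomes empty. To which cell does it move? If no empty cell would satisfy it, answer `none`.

Vacating (1,4). Empty cells in order:
  (1,1): 1/2 same-type → satisfied — stop here.

(1,1)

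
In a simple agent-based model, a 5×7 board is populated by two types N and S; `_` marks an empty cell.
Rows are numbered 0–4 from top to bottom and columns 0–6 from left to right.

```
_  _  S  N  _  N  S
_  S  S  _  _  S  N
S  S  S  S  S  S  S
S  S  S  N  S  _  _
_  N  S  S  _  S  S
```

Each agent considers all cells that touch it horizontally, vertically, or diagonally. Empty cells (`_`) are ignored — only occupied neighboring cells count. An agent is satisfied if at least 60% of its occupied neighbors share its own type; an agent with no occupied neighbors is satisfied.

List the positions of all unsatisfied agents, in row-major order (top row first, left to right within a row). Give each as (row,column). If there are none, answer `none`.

(0,3), (0,5), (0,6), (1,6), (3,3), (4,1)

Row 0: (0,2)S 2/3 ✓ · (0,3)N 0/2 ✗ · (0,5)N 1/3 ✗ · (0,6)S 1/3 ✗
Row 1: (1,1)S 5/5 ✓ · (1,2)S 5/6 ✓ · (1,5)S 4/6 ✓ · (1,6)N 1/5 ✗
Row 2: (2,0)S 4/4 ✓ · (2,1)S 7/7 ✓ · (2,2)S 6/7 ✓ · (2,3)S 5/6 ✓ · (2,4)S 4/5 ✓ · (2,5)S 4/5 ✓ · (2,6)S 2/3 ✓
Row 3: (3,0)S 3/4 ✓ · (3,1)S 6/7 ✓ · (3,2)S 6/8 ✓ · (3,3)N 0/7 ✗ · (3,4)S 5/6 ✓
Row 4: (4,1)N 0/4 ✗ · (4,2)S 3/5 ✓ · (4,3)S 3/4 ✓ · (4,5)S 2/2 ✓ · (4,6)S 1/1 ✓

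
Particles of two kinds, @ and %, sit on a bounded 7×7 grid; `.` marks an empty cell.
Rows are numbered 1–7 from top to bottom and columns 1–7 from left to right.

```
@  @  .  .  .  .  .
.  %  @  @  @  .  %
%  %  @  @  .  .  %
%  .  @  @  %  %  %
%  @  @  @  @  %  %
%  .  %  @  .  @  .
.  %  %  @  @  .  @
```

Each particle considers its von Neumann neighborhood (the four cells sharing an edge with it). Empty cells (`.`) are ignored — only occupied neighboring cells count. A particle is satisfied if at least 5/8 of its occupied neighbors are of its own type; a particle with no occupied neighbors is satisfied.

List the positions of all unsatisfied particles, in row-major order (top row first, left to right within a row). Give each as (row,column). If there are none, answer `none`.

Row 1: (1,1)@ 1/1 ✓ · (1,2)@ 1/2 ✗
Row 2: (2,2)% 1/3 ✗ · (2,3)@ 2/3 ✓ · (2,4)@ 3/3 ✓ · (2,5)@ 1/1 ✓ · (2,7)% 1/1 ✓
Row 3: (3,1)% 2/2 ✓ · (3,2)% 2/3 ✓ · (3,3)@ 3/4 ✓ · (3,4)@ 3/3 ✓ · (3,7)% 2/2 ✓
Row 4: (4,1)% 2/2 ✓ · (4,3)@ 3/3 ✓ · (4,4)@ 3/4 ✓ · (4,5)% 1/3 ✗ · (4,6)% 3/3 ✓ · (4,7)% 3/3 ✓
Row 5: (5,1)% 2/3 ✓ · (5,2)@ 1/2 ✗ · (5,3)@ 3/4 ✓ · (5,4)@ 4/4 ✓ · (5,5)@ 1/3 ✗ · (5,6)% 2/4 ✗ · (5,7)% 2/2 ✓
Row 6: (6,1)% 1/1 ✓ · (6,3)% 1/3 ✗ · (6,4)@ 2/3 ✓ · (6,6)@ 0/1 ✗
Row 7: (7,2)% 1/1 ✓ · (7,3)% 2/3 ✓ · (7,4)@ 2/3 ✓ · (7,5)@ 1/1 ✓ · (7,7)@ 0/0 ✓

(1,2), (2,2), (4,5), (5,2), (5,5), (5,6), (6,3), (6,6)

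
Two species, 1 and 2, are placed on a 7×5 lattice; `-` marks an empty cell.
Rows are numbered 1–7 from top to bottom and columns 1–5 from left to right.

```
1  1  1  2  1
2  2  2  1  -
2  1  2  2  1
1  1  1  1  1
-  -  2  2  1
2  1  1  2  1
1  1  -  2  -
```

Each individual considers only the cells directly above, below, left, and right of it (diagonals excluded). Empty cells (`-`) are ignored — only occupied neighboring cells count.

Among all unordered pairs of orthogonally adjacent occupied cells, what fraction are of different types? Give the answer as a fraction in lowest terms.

Scan each occupied cell's neighbors to the right and below so each pair is counted once.
Row 1: 1(1,1)–1(1,2)= 1(1,1)–2(2,1)≠ 1(1,2)–1(1,3)= 1(1,2)–2(2,2)≠ 1(1,3)–2(1,4)≠ 1(1,3)–2(2,3)≠ 2(1,4)–1(1,5)≠ 2(1,4)–1(2,4)≠  → 6/8 unlike.
Row 2: 2(2,1)–2(2,2)= 2(2,1)–2(3,1)= 2(2,2)–2(2,3)= 2(2,2)–1(3,2)≠ 2(2,3)–1(2,4)≠ 2(2,3)–2(3,3)= 1(2,4)–2(3,4)≠  → 3/7 unlike.
Row 3: 2(3,1)–1(3,2)≠ 2(3,1)–1(4,1)≠ 1(3,2)–2(3,3)≠ 1(3,2)–1(4,2)= 2(3,3)–2(3,4)= 2(3,3)–1(4,3)≠ 2(3,4)–1(3,5)≠ 2(3,4)–1(4,4)≠ 1(3,5)–1(4,5)=  → 6/9 unlike.
Row 4: 1(4,1)–1(4,2)= 1(4,2)–1(4,3)= 1(4,3)–1(4,4)= 1(4,3)–2(5,3)≠ 1(4,4)–1(4,5)= 1(4,4)–2(5,4)≠ 1(4,5)–1(5,5)=  → 2/7 unlike.
Row 5: 2(5,3)–2(5,4)= 2(5,3)–1(6,3)≠ 2(5,4)–1(5,5)≠ 2(5,4)–2(6,4)= 1(5,5)–1(6,5)=  → 2/5 unlike.
Row 6: 2(6,1)–1(6,2)≠ 2(6,1)–1(7,1)≠ 1(6,2)–1(6,3)= 1(6,2)–1(7,2)= 1(6,3)–2(6,4)≠ 2(6,4)–1(6,5)≠ 2(6,4)–2(7,4)=  → 4/7 unlike.
Row 7: 1(7,1)–1(7,2)=  → 0/1 unlike.
Total adjacent occupied pairs: 44; unlike-type pairs: 23.
23/44 is already in lowest terms.

23/44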